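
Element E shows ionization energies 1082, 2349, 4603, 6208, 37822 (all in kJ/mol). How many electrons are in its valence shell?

4

Look for the largest jump between consecutive ionization energies: IE5/IE4 ≈ 6.1, far larger than any earlier ratio.
That jump marks the point where a core electron is being removed. So the atom has 4 valence electrons.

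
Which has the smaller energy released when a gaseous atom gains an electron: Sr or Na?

Sr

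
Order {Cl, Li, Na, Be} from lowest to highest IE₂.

IE_2 is the cost of taking one more electron from the +1 cation: Cl⁺ still has 6 valence electrons; Li⁺ is the bare [He] core; Na⁺ is the bare [Ne] core; Be⁺ still has 1 valence electron.
Breaking into a closed-shell core is much more expensive than removing a leftover valence electron — Na and Li have the largest IE_2 here.
Valence configurations: Cl⁺ [Ne]3s²3p⁴, Be⁺ [He]2s¹.
The numbers (kJ/mol): Cl 2298, Li 7298, Na 4562, Be 1757.
So the second ionization energies run Be < Cl < Na < Li.

Be, Cl, Na, Li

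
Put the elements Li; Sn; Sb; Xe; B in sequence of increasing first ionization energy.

Li < Sn < B < Sb < Xe

Li is in period 2, group 1; B is in period 2, group 13; Sn is in period 5, group 14; Sb is in period 5, group 15; Xe is in period 5, group 18.
Across a period the outer electron is held more tightly (higher IE₁); down a group it sits in a higher shell, more shielded, and comes off more easily.
Neither a single period nor a single group — weigh both effects.
Sn > Li: the two effects oppose for this pair; the across-period effect wins (709 vs 520 kJ/mol).
B > Sn: period and group pull opposite ways; the down-group shift dominates (801 vs 709 kJ/mol).
Sb > B: period and group pull opposite ways; the across-period shift dominates (831 vs 801 kJ/mol).
Xe > Sb: both are in period 5; the period trend gives Xe the larger value.
Approximate values (kJ/mol): Li 520, B 801, Sn 709, Sb 831, Xe 1170.
So from lowest to highest: Li < Sn < B < Sb < Xe.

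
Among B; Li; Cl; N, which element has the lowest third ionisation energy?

The third ionization energy removes an electron from the +2 ion. For each element: B²⁺ still has 1 valence electron; Li²⁺ is already 1 electron into the core; Cl²⁺ still has 5 valence electrons; N²⁺ still has 3 valence electrons.
Breaking into a closed-shell core is much more expensive than removing a leftover valence electron — Li has the largest IE_3 here.
Valence configurations: B²⁺ [He]2s¹, Cl²⁺ [Ne]3s²3p³, N²⁺ [He]2s²2p¹.
Approximate IE_3 values (kJ/mol): B 3660, Li 11815, Cl 3822, N 4578.
Hence IE_3: B < Cl < N < Li.

B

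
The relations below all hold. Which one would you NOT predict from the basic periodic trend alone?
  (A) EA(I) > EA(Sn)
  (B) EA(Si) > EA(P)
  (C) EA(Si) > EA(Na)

(B)

The general trend: electron affinity increases across a period and decreases down a group.
(A) I (period 5, group 17) vs Sn (period 5, group 14): the stated order agrees with the simple trend.
(B) Si (period 3, group 14) vs P (period 3, group 15): the stated order contradicts the simple trend.
(C) Si (period 3, group 14) vs Na (period 3, group 1): the stated order agrees with the simple trend.
The exception is (B): adding an electron to P's half-filled 3p³ is unfavourable, so Si (3p²) has the more exothermic EA.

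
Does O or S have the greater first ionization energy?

O

Removing the outermost electron gets harder across a period and easier down a group.
All are in group 16, so first ionization energy increases up the group.
So O has the greater first ionization energy (O > S).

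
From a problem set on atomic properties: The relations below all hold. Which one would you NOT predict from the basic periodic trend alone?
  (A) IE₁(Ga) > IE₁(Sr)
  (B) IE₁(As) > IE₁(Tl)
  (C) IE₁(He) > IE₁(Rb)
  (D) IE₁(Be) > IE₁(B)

(D)

The general trend: first ionization energy increases across a period and decreases down a group.
(A) Ga (period 4, group 13) vs Sr (period 5, group 2): the stated order agrees with the simple trend.
(B) As (period 4, group 15) vs Tl (period 6, group 13): the stated order agrees with the simple trend.
(C) He (period 1, group 18) vs Rb (period 5, group 1): the stated order agrees with the simple trend.
(D) Be (period 2, group 2) vs B (period 2, group 13): the stated order contradicts the simple trend.
The exception is (D): removing B's lone 2p electron is easier than breaking Be's filled 2s².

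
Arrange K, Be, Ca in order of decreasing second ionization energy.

K > Be > Ca

Consider each +1 ion: K⁺ is the bare [Ar] core; Be⁺ still has 1 valence electron; Ca⁺ still has 1 valence electron.
Core electrons are held far more tightly than valence electrons, so K tops the IE_2 order.
Valence configurations: Be⁺ [He]2s¹, Ca⁺ [Ar]4s¹.
Approximate IE_2 values (kJ/mol): K 3052, Be 1757, Ca 1145.
Putting it together, IE_2: Ca < Be < K.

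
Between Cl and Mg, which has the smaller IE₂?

Mg

IE_2 is the cost of taking one more electron from the +1 cation: Cl⁺ still has 6 valence electrons; Mg⁺ still has 1 valence electron.
All are still removing valence electrons, so compare the +1 ions as you would atoms: IE_2 generally rises across a period (higher Z_eff) and falls down a group (larger shell), subject to the usual subshell exceptions.
Valence configurations: Cl⁺ [Ne]3s²3p⁴, Mg⁺ [Ne]3s¹.
The numbers (kJ/mol): Cl 2298, Mg 1451.
Overall IE_2 order: Mg < Cl.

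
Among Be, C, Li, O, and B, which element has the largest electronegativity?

O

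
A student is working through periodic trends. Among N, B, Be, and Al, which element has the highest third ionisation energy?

After 2 electrons have been removed, what remains? N²⁺ still has 3 valence electrons; B²⁺ still has 1 valence electron; Be²⁺ is the bare [He] core; Al²⁺ still has 1 valence electron.
Core electrons are held far more tightly than valence electrons, so Be tops the IE_3 order.
Valence configurations: N²⁺ [He]2s²2p¹, B²⁺ [He]2s¹, Al²⁺ [Ne]3s¹.
The numbers (kJ/mol): N 4578, B 3660, Be 14849, Al 2745.
Overall IE_3 order: Al < B < N < Be.

Be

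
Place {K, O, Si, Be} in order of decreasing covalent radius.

Be is in period 2, group 2; O is in period 2, group 16; Si is in period 3, group 14; K is in period 4, group 1.
Across a period the added protons contract the valence shell; down a group each new principal shell makes the atom larger.
Neither a single period nor a single group — weigh both effects.
Be > O: both are in period 2; the period trend gives Be the larger value.
Si > Be: period and group pull opposite ways; the down-group shift dominates (116 vs 102 pm).
K > Si: both effects reinforce here, so K is clearly the larger of the two.
For reference (pm): Be 102, O 63, Si 116, K 196.
So from largest to smallest: K > Si > Be > O.

K > Si > Be > O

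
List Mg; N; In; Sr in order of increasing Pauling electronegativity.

Sr, Mg, In, N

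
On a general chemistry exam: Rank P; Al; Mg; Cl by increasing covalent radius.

Atomic radius shrinks across a period as nuclear charge pulls the same shell inward, and grows down a group as new shells are added.
All lie in period 3, so atomic radius increases right to left.
So from smallest to largest: Cl < P < Al < Mg.

Cl < P < Al < Mg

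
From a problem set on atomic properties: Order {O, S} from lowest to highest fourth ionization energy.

S, O

The fourth ionization energy removes an electron from the +3 ion. For each element: O³⁺ still has 3 valence electrons; S³⁺ still has 3 valence electrons.
All are still removing valence electrons, so compare the +3 ions as you would atoms: IE_4 generally rises across a period (higher Z_eff) and falls down a group (larger shell), subject to the usual subshell exceptions.
Valence configurations: O³⁺ [He]2s²2p¹, S³⁺ [Ne]3s²3p¹.
The numbers (kJ/mol): O 7469, S 4556.
Overall IE_4 order: S < O.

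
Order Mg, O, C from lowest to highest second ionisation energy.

Mg < C < O

IE_2 is the cost of taking one more electron from the +1 cation: Mg⁺ still has 1 valence electron; O⁺ still has 5 valence electrons; C⁺ still has 3 valence electrons.
All are still removing valence electrons, so compare the +1 ions as you would atoms: IE_2 generally rises across a period (higher Z_eff) and falls down a group (larger shell), subject to the usual subshell exceptions.
Valence configurations: Mg⁺ [Ne]3s¹, O⁺ [He]2s²2p³, C⁺ [He]2s²2p¹.
Approximate IE_2 values (kJ/mol): Mg 1451, O 3388, C 2353.
Putting it together, IE_2: Mg < C < O.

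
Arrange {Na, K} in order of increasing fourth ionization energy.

K, Na

After 3 electrons have been removed, what remains? Na³⁺ is already 2 electrons into the core; K³⁺ is already 2 electrons into the core.
All of these are removing an electron from a noble-gas core or deeper; the smaller core (lower principal quantum number) is held far more tightly, and within a period the higher nuclear charge binds the same core more tightly.
Approximate IE_4 values (kJ/mol): Na 9543, K 5877.
Putting it together, IE_4: K < Na.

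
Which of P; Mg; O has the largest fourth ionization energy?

Mg

After 3 electrons have been removed, what remains? P³⁺ still has 2 valence electrons; Mg³⁺ is already 1 electron into the core; O³⁺ still has 3 valence electrons.
Core electrons are held far more tightly than valence electrons, so Mg tops the IE_4 order.
Valence configurations: P³⁺ [Ne]3s², O³⁺ [He]2s²2p¹.
The numbers (kJ/mol): P 4964, Mg 10543, O 7469.
Overall IE_4 order: P < O < Mg.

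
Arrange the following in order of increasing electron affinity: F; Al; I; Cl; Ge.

F is in period 2, group 17; Al is in period 3, group 13; Cl is in period 3, group 17; Ge is in period 4, group 14; I is in period 5, group 17.
EA tends to increase across a period and decrease down a group, though the pattern is less regular than for IE or radius.
Neither a single period nor a single group — weigh both effects.
Ge > Al: period and group pull opposite ways; the across-period shift dominates (119 vs 42 kJ/mol).
I > Ge: period and group pull opposite ways; the across-period shift dominates (295 vs 119 kJ/mol).
F > I: F sits above I in group 17, so the down-group effect alone puts F higher.
Cl > F: this pair runs against the simple trend — see the exception note.
Note the exception: Cl has a higher electron affinity than F, contrary to the simple trend — F's small 2p subshell makes the incoming electron feel strong e⁻–e⁻ repulsion, so Cl actually releases more energy on gaining an electron.
Tabulated electron affinity (kJ/mol): F 328, Al 42, Cl 349, Ge 119, I 295.
So from lowest to highest: Al < Ge < I < F < Cl.

Al < Ge < I < F < Cl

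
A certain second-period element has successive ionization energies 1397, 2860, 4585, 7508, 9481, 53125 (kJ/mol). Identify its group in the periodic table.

Group 15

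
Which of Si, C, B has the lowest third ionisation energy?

Consider each +2 ion: Si²⁺ still has 2 valence electrons; C²⁺ still has 2 valence electrons; B²⁺ still has 1 valence electron.
All are still removing valence electrons, so compare the +2 ions as you would atoms: IE_3 generally rises across a period (higher Z_eff) and falls down a group (larger shell), subject to the usual subshell exceptions.
Valence configurations: Si²⁺ [Ne]3s², C²⁺ [He]2s², B²⁺ [He]2s¹.
The numbers (kJ/mol): Si 3232, C 4620, B 3660.
Hence IE_3: Si < B < C.

Si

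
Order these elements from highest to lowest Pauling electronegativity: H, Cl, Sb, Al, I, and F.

F, Cl, I, H, Sb, Al

H is in period 1, group 1; F is in period 2, group 17; Al is in period 3, group 13; Cl is in period 3, group 17; Sb is in period 5, group 15; I is in period 5, group 17.
Electronegativity increases across a period and decreases down a group, tracking effective nuclear charge and atomic size.
These span different periods and groups, so the two trends combine.
Sb > Al: period and group pull opposite ways; the across-period shift dominates (2.05 vs 1.61).
H > Sb: the two effects oppose for this pair; the down-group effect wins (2.20 vs 2.05).
I > H: period and group pull opposite ways; the across-period shift dominates (2.66 vs 2.20).
Cl > I: they share group 17; the group trend gives Cl the larger value.
F > Cl: F sits above Cl in group 17, so the down-group effect alone puts F higher.
Approximate values (Pauling): H 2.20, F 3.98, Al 1.61, Cl 3.16, Sb 2.05, I 2.66.
So from highest to lowest: F > Cl > I > H > Sb > Al.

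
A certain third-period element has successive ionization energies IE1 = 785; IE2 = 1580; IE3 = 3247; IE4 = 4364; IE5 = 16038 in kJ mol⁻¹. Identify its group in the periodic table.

Look for the largest jump between consecutive ionization energies: IE5/IE4 ≈ 3.7, far larger than any earlier ratio.
That jump marks the point where a core electron is being removed. So the atom has 4 valence electrons.
A main-group element with 4 valence electrons is in group 14.

Group 14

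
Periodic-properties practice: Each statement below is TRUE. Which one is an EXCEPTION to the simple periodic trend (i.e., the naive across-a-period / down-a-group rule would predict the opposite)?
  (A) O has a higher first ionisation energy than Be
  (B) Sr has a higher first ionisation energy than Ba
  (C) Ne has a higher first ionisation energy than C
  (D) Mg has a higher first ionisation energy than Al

The general trend: first ionisation energy increases across a period and decreases down a group.
(A) O (period 2, group 16) vs Be (period 2, group 2): the stated order agrees with the simple trend.
(B) Sr (period 5, group 2) vs Ba (period 6, group 2): the stated order agrees with the simple trend.
(C) Ne (period 2, group 18) vs C (period 2, group 14): the stated order agrees with the simple trend.
(D) Mg (period 3, group 2) vs Al (period 3, group 13): the stated order contradicts the simple trend.
The exception is (D): Al's single 3p electron is easier to remove than one from Mg's filled 3s².

(D)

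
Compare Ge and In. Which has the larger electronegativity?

Ge is in period 4, group 14; In is in period 5, group 13.
EN rises left→right (higher Z_eff, smaller atoms) and falls top→bottom (larger, more shielded atoms).
Neither a single period nor a single group — weigh both effects.
Ge > In: relative to In, both the across-period and down-group shifts push Ge's electronegativity up.
For reference (Pauling): Ge 2.01, In 1.78.
So Ge has the larger electronegativity (Ge > In).

Ge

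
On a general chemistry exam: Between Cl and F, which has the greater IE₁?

Removing the outermost electron gets harder across a period and easier down a group.
All are in group 17, so first ionization energy increases up the group.
So F has the greater IE₁ (F > Cl).

F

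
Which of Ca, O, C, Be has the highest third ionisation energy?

Consider each +2 ion: Ca²⁺ is the bare [Ar] core; O²⁺ still has 4 valence electrons; C²⁺ still has 2 valence electrons; Be²⁺ is the bare [He] core.
Usually core removal costs more than valence removal, but here the competition is close: a tightly held n=2 valence electron can cost more to remove than an n=3 core electron, so the actual values have to decide it.
Valence configurations: O²⁺ [He]2s²2p², C²⁺ [He]2s².
Approximate IE_3 values (kJ/mol): Ca 4912, O 5300, C 4620, Be 14849.
Overall IE_3 order: C < Ca < O < Be.

Be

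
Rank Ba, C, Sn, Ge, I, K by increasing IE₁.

K < Ba < Sn < Ge < I < C

C is in period 2, group 14; K is in period 4, group 1; Ge is in period 4, group 14; Sn is in period 5, group 14; I is in period 5, group 17; Ba is in period 6, group 2.
Removing the outermost electron gets harder across a period and easier down a group.
Here both period and group differ, so the two effects have to be weighed against each other.
Ba > K: the two effects oppose for this pair; the across-period effect wins (503 vs 419 kJ/mol).
Sn > Ba: relative to Ba, both the across-period and down-group shifts push Sn's first ionization energy up.
Ge > Sn: they share group 14; the group trend gives Ge the larger value.
I > Ge: period and group pull opposite ways; the across-period shift dominates (1008 vs 762 kJ/mol).
C > I: the two effects oppose for this pair; the down-group effect wins (1086 vs 1008 kJ/mol).
Tabulated first ionization energy (kJ/mol): C 1086, K 419, Ge 762, Sn 709, I 1008, Ba 503.
So from lowest to highest: K < Ba < Sn < Ge < I < C.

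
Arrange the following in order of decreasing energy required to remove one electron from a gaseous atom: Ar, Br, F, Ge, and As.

Removing the outermost electron gets harder across a period and easier down a group.
Here both period and group differ, so the two effects have to be weighed against each other.
As > Ge: As lies to the right of Ge in period 4, so the across-period effect alone puts As higher.
Br > As: both are in period 4; the period trend gives Br the larger value.
Ar > Br: relative to Br, both the across-period and down-group shifts push Ar's first ionization energy up.
F > Ar: period and group pull opposite ways; the down-group shift dominates (1681 vs 1521 kJ/mol).
Approximate values (kJ/mol): F 1681, Ar 1521, Ge 762, As 947, Br 1140.
So from highest to lowest: F > Ar > Br > As > Ge.

F > Ar > Br > As > Ge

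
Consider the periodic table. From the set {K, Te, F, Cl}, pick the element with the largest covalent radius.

F is in period 2, group 17; Cl is in period 3, group 17; K is in period 4, group 1; Te is in period 5, group 16.
Radius decreases left→right (rising Z_eff, same n) and increases top→bottom (higher n).
Here both period and group differ, so the two effects have to be weighed against each other.
Cl > F: Cl sits below F in group 17, so the down-group effect alone puts Cl larger.
Te > Cl: relative to Cl, both the across-period and down-group shifts push Te's atomic radius up.
K > Te: the two effects oppose for this pair; the across-period effect wins (196 vs 136 pm).
Tabulated atomic radius (pm): F 64, Cl 99, K 196, Te 136.
The largest covalent radius among these belongs to K.

K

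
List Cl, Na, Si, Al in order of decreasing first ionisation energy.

Cl, Si, Al, Na

First ionization energy rises across a period (greater Z_eff holds electrons more tightly) and falls down a group (valence electrons are farther from the nucleus).
All lie in period 3, so first ionization energy increases left to right.
So from highest to lowest: Cl > Si > Al > Na.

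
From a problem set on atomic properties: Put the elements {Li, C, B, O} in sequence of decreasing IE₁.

Li is in period 2, group 1; B is in period 2, group 13; C is in period 2, group 14; O is in period 2, group 16.
First ionization energy rises across a period (greater Z_eff holds electrons more tightly) and falls down a group (valence electrons are farther from the nucleus).
All lie in period 2, so first ionization energy increases left to right.
So from highest to lowest: O > C > B > Li.

O > C > B > Li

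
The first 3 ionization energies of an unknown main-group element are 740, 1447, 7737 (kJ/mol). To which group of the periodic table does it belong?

Group 2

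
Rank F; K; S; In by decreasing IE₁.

F is in period 2, group 17; S is in period 3, group 16; K is in period 4, group 1; In is in period 5, group 13.
Across a period the outer electron is held more tightly (higher IE₁); down a group it sits in a higher shell, more shielded, and comes off more easily.
These span different periods and groups, so the two trends combine.
In > K: period and group pull opposite ways; the across-period shift dominates (558 vs 419 kJ/mol).
S > In: relative to In, both the across-period and down-group shifts push S's first ionization energy up.
F > S: relative to S, both the across-period and down-group shifts push F's first ionization energy up.
Tabulated first ionization energy (kJ/mol): F 1681, S 1000, K 419, In 558.
So from highest to lowest: F > S > In > K.

F > S > In > K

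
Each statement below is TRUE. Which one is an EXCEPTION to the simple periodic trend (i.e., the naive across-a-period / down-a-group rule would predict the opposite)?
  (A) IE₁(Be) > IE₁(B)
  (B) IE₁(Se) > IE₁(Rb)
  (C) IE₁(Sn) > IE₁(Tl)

(A)

The general trend: first ionisation energy increases across a period and decreases down a group.
(A) Be (period 2, group 2) vs B (period 2, group 13): the stated order contradicts the simple trend.
(B) Se (period 4, group 16) vs Rb (period 5, group 1): the stated order agrees with the simple trend.
(C) Sn (period 5, group 14) vs Tl (period 6, group 13): the stated order agrees with the simple trend.
The exception is (A): removing B's lone 2p electron is easier than breaking Be's filled 2s².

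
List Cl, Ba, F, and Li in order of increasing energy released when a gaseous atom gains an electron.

EA tends to increase across a period and decrease down a group, though the pattern is less regular than for IE or radius.
Neither a single period nor a single group — weigh both effects.
Li > Ba: the two effects oppose for this pair; the down-group effect wins (60 vs 14 kJ/mol).
F > Li: both are in period 2; the period trend gives F the larger value.
Cl > F: this pair runs against the simple trend — see the exception note.
Note the exception: Cl has a higher electron affinity than F, contrary to the simple trend — F's small 2p subshell makes the incoming electron feel strong e⁻–e⁻ repulsion, so Cl actually releases more energy on gaining an electron.
Tabulated electron affinity (kJ/mol): Li 60, F 328, Cl 349, Ba 14.
So from lowest to highest: Ba < Li < F < Cl.

Ba < Li < F < Cl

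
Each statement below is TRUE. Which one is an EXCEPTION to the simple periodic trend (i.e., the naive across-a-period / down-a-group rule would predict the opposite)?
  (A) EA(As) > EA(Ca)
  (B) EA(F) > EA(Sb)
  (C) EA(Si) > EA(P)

(C)

The general trend: electron affinity increases across a period and decreases down a group.
(A) As (period 4, group 15) vs Ca (period 4, group 2): the stated order agrees with the simple trend.
(B) F (period 2, group 17) vs Sb (period 5, group 15): the stated order agrees with the simple trend.
(C) Si (period 3, group 14) vs P (period 3, group 15): the stated order contradicts the simple trend.
The exception is (C): adding an electron to P's half-filled 3p³ is unfavourable, so Si (3p²) has the more exothermic EA.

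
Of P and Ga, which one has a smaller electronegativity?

P is in period 3, group 15; Ga is in period 4, group 13.
Smaller atoms with higher effective nuclear charge are more electronegative.
Neither a single period nor a single group — weigh both effects.
P > Ga: both effects reinforce here, so P is clearly the higher of the two.
Tabulated electronegativity (Pauling): P 2.19, Ga 1.81.
So Ga has the smaller electronegativity (Ga < P).

Ga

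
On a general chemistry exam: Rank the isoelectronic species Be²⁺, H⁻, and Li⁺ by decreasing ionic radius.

H⁻, Li⁺, Be²⁺

All of these have 2 electrons, so size is governed by nuclear charge alone: the more protons, the stronger the pull on the same electron cloud, and the smaller the ion.
Nuclear charges: Be²⁺ (Z=4), Li⁺ (Z=3), H⁻ (Z=1).
Largest to smallest: H⁻ > Li⁺ > Be²⁺.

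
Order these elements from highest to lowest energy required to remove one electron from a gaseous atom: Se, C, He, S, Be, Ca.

He > C > S > Se > Be > Ca

First ionization energy rises across a period (greater Z_eff holds electrons more tightly) and falls down a group (valence electrons are farther from the nucleus).
These span different periods and groups, so the two trends combine.
Be > Ca: Be sits above Ca in group 2, so the down-group effect alone puts Be higher.
Se > Be: the two effects oppose for this pair; the across-period effect wins (941 vs 900 kJ/mol).
S > Se: they share group 16; the group trend gives S the larger value.
C > S: period and group pull opposite ways; the down-group shift dominates (1086 vs 1000 kJ/mol).
He > C: relative to C, both the across-period and down-group shifts push He's first ionization energy up.
Tabulated first ionization energy (kJ/mol): He 2372, Be 900, C 1086, S 1000, Ca 590, Se 941.
So from highest to lowest: He > C > S > Se > Be > Ca.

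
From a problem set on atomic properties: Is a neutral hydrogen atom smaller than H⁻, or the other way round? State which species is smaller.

Forming H⁻ adds 1 electron to H. More electron–electron repulsion in the same shell, with unchanged nuclear charge, lets the cloud expand.
An anion is larger than its parent atom: H⁻ > H.

H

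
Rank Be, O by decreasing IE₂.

The second ionization energy removes an electron from the +1 ion. For each element: Be⁺ still has 1 valence electron; O⁺ still has 5 valence electrons.
All are still removing valence electrons, so compare the +1 ions as you would atoms: IE_2 generally rises across a period (higher Z_eff) and falls down a group (larger shell), subject to the usual subshell exceptions.
Valence configurations: Be⁺ [He]2s¹, O⁺ [He]2s²2p³.
Approximate IE_2 values (kJ/mol): Be 1757, O 3388.
Overall IE_2 order: Be < O.

O, Be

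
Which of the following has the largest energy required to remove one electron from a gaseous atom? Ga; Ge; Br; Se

Br

Ga is in period 4, group 13; Ge is in period 4, group 14; Se is in period 4, group 16; Br is in period 4, group 17.
First ionization energy rises across a period (greater Z_eff holds electrons more tightly) and falls down a group (valence electrons are farther from the nucleus).
All lie in period 4, so first ionization energy increases left to right.
The largest energy required to remove one electron from a gaseous atom among these belongs to Br.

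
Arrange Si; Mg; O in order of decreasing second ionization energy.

O > Si > Mg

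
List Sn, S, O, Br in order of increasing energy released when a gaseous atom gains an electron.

Sn < O < S < Br

Atoms with high Z_eff and room in the valence shell (especially the halogens) have the most exothermic electron affinities.
These span different periods and groups, so the two trends combine.
O > Sn: relative to Sn, both the across-period and down-group shifts push O's electron affinity up.
S > O: this pair runs against the simple trend — see the exception note.
Br > S: the two effects oppose for this pair; the across-period effect wins (325 vs 200 kJ/mol).
Note the exception: S has a higher electron affinity than O, contrary to the simple trend — the compact 2p subshell of O repels the added electron more than S's larger 3p does.
For reference (kJ/mol): O 141, S 200, Br 325, Sn 107.
So from lowest to highest: Sn < O < S < Br.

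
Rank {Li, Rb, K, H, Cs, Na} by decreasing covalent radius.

Cs > Rb > K > Na > Li > H

Across a period the added protons contract the valence shell; down a group each new principal shell makes the atom larger.
All are in group 1, so atomic radius increases down the group.
So from largest to smallest: Cs > Rb > K > Na > Li > H.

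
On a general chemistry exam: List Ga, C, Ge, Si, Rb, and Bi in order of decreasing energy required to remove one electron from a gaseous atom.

C > Si > Ge > Bi > Ga > Rb

Across a period the outer electron is held more tightly (higher IE₁); down a group it sits in a higher shell, more shielded, and comes off more easily.
Neither a single period nor a single group — weigh both effects.
Ga > Rb: both effects reinforce here, so Ga is clearly the higher of the two.
Bi > Ga: the two effects oppose for this pair; the across-period effect wins (703 vs 579 kJ/mol).
Ge > Bi: the two effects oppose for this pair; the down-group effect wins (762 vs 703 kJ/mol).
Si > Ge: they share group 14; the group trend gives Si the larger value.
C > Si: they share group 14; the group trend gives C the larger value.
Approximate values (kJ/mol): C 1086, Si 786, Ga 579, Ge 762, Rb 403, Bi 703.
So from highest to lowest: C > Si > Ge > Bi > Ga > Rb.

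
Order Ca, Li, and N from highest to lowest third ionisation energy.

Li, Ca, N

Consider each +2 ion: Ca²⁺ is the bare [Ar] core; Li²⁺ is already 1 electron into the core; N²⁺ still has 3 valence electrons.
Breaking into a closed-shell core is much more expensive than removing a leftover valence electron — Ca and Li have the largest IE_3 here.
Tabulated IE_3 (kJ/mol): Ca 4912, Li 11815, N 4578.
So the third ionization energies run N < Ca < Li.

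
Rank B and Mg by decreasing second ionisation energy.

The second ionization energy removes an electron from the +1 ion. For each element: B⁺ still has 2 valence electrons; Mg⁺ still has 1 valence electron.
All are still removing valence electrons, so compare the +1 ions as you would atoms: IE_2 generally rises across a period (higher Z_eff) and falls down a group (larger shell), subject to the usual subshell exceptions.
Valence configurations: B⁺ [He]2s², Mg⁺ [Ne]3s¹.
Tabulated IE_2 (kJ/mol): B 2427, Mg 1451.
Overall IE_2 order: Mg < B.

B > Mg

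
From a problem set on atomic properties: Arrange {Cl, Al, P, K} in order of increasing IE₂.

Al < P < Cl < K

IE_2 is the cost of taking one more electron from the +1 cation: Cl⁺ still has 6 valence electrons; Al⁺ still has 2 valence electrons; P⁺ still has 4 valence electrons; K⁺ is the bare [Ar] core.
Breaking into a closed-shell core is much more expensive than removing a leftover valence electron — K has the largest IE_2 here.
Valence configurations: Cl⁺ [Ne]3s²3p⁴, Al⁺ [Ne]3s², P⁺ [Ne]3s²3p².
The numbers (kJ/mol): Cl 2298, Al 1817, P 1907, K 3052.
So the second ionization energies run Al < P < Cl < K.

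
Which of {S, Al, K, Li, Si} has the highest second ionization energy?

Li

After 1 electron has been removed, what remains? S⁺ still has 5 valence electrons; Al⁺ still has 2 valence electrons; K⁺ is the bare [Ar] core; Li⁺ is the bare [He] core; Si⁺ still has 3 valence electrons.
Core electrons are held far more tightly than valence electrons, so K and Li top the IE_2 order.
Valence configurations: S⁺ [Ne]3s²3p³, Al⁺ [Ne]3s², Si⁺ [Ne]3s²3p¹.
Si⁺ loses a lone 3p electron whereas Al⁺ must break into a filled 3s² pair, so IE_2(Al) > IE_2(Si) even though Si has the higher nuclear charge.
Tabulated IE_2 (kJ/mol): S 2252, Al 1817, K 3052, Li 7298, Si 1577.
Hence IE_2: Si < Al < S < K < Li.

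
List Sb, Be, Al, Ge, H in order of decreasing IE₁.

H > Be > Sb > Ge > Al

Removing the outermost electron gets harder across a period and easier down a group.
A diagonal step moves right (one effect) and down (the opposite effect) at once.
Ge > Al: period and group pull opposite ways; the across-period shift dominates (762 vs 578 kJ/mol).
Sb > Ge: period and group pull opposite ways; the across-period shift dominates (831 vs 762 kJ/mol).
Be > Sb: period and group pull opposite ways; the down-group shift dominates (900 vs 831 kJ/mol).
H > Be: the two effects oppose for this pair; the down-group effect wins (1312 vs 900 kJ/mol).
Approximate values (kJ/mol): H 1312, Be 900, Al 578, Ge 762, Sb 831.
So from highest to lowest: H > Be > Sb > Ge > Al.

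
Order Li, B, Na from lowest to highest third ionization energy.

IE_3 is the cost of taking one more electron from the +2 cation: Li²⁺ is already 1 electron into the core; B²⁺ still has 1 valence electron; Na²⁺ is already 1 electron into the core.
Pulling an electron out of a noble-gas core costs far more than removing a remaining valence electron, so Na and Li sit at the high end of IE_3.
Tabulated IE_3 (kJ/mol): Li 11815, B 3660, Na 6910.
Putting it together, IE_3: B < Na < Li.

B, Na, Li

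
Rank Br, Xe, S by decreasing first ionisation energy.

S is in period 3, group 16; Br is in period 4, group 17; Xe is in period 5, group 18.
First ionization energy rises across a period (greater Z_eff holds electrons more tightly) and falls down a group (valence electrons are farther from the nucleus).
These sit on a diagonal, where the across-period and down-group effects partly cancel.
Br > S: period and group pull opposite ways; the across-period shift dominates (1140 vs 1000 kJ/mol).
Xe > Br: period and group pull opposite ways; the across-period shift dominates (1170 vs 1140 kJ/mol).
For reference (kJ/mol): S 1000, Br 1140, Xe 1170.
So from highest to lowest: Xe > Br > S.

Xe > Br > S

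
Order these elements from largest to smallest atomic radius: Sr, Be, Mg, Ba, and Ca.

Be is in period 2, group 2; Mg is in period 3, group 2; Ca is in period 4, group 2; Sr is in period 5, group 2; Ba is in period 6, group 2.
Moving right in a period, electrons are added to the same shell under a stronger nuclear pull, so atoms get smaller; moving down, a new shell is opened and atoms get larger.
All are in group 2, so atomic radius increases down the group.
So from largest to smallest: Ba > Sr > Ca > Mg > Be.

Ba > Sr > Ca > Mg > Be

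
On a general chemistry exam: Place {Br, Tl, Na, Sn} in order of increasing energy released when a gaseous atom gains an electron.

Adding an electron releases more energy for atoms nearer the top right (short of the noble gases).
These span different periods and groups, so the two trends combine.
Na > Tl: period and group pull opposite ways; the down-group shift dominates (53 vs 19 kJ/mol).
Sn > Na: the two effects oppose for this pair; the across-period effect wins (107 vs 53 kJ/mol).
Br > Sn: both effects reinforce here, so Br is clearly the higher of the two.
Tabulated electron affinity (kJ/mol): Na 53, Br 325, Sn 107, Tl 19.
So from lowest to highest: Tl < Na < Sn < Br.

Tl < Na < Sn < Br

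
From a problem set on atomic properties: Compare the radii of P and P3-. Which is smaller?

Forming P3- adds 3 electrons to P. More electron–electron repulsion in the same shell, with unchanged nuclear charge, lets the cloud expand.
An anion is larger than its parent atom: P3- > P.

P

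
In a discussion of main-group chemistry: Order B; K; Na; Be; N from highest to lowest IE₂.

The second ionization energy removes an electron from the +1 ion. For each element: B⁺ still has 2 valence electrons; K⁺ is the bare [Ar] core; Na⁺ is the bare [Ne] core; Be⁺ still has 1 valence electron; N⁺ still has 4 valence electrons.
Core electrons are held far more tightly than valence electrons, so K and Na top the IE_2 order.
Valence configurations: B⁺ [He]2s², Be⁺ [He]2s¹, N⁺ [He]2s²2p².
The numbers (kJ/mol): B 2427, K 3052, Na 4562, Be 1757, N 2856.
Overall IE_2 order: Be < B < N < K < Na.

Na > K > N > B > Be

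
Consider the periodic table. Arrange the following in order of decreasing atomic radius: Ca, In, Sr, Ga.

Ca is in period 4, group 2; Ga is in period 4, group 13; Sr is in period 5, group 2; In is in period 5, group 13.
Radius decreases left→right (rising Z_eff, same n) and increases top→bottom (higher n).
Neither a single period nor a single group — weigh both effects.
In > Ga: In sits below Ga in group 13, so the down-group effect alone puts In larger.
Ca > In: period and group pull opposite ways; the across-period shift dominates (171 vs 142 pm).
Sr > Ca: they share group 2; the group trend gives Sr the larger value.
Tabulated atomic radius (pm): Ca 171, Ga 124, Sr 185, In 142.
So from largest to smallest: Sr > Ca > In > Ga.

Sr > Ca > In > Ga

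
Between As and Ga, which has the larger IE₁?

As

Ga is in period 4, group 13; As is in period 4, group 15.
Removing the outermost electron gets harder across a period and easier down a group.
All lie in period 4, so first ionization energy increases left to right.
So As has the larger IE₁ (As > Ga).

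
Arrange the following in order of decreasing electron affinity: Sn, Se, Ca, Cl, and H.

Cl > Se > Sn > H > Ca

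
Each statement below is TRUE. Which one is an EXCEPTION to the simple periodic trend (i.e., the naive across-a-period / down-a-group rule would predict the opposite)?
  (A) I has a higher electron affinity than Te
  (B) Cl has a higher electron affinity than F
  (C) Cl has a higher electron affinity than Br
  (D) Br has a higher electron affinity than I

The general trend: electron affinity increases across a period and decreases down a group.
(A) I (period 5, group 17) vs Te (period 5, group 16): the stated order agrees with the simple trend.
(B) Cl (period 3, group 17) vs F (period 2, group 17): the stated order contradicts the simple trend.
(C) Cl (period 3, group 17) vs Br (period 4, group 17): the stated order agrees with the simple trend.
(D) Br (period 4, group 17) vs I (period 5, group 17): the stated order agrees with the simple trend.
The exception is (B): F's small 2p subshell makes the incoming electron feel strong e⁻–e⁻ repulsion, so Cl actually releases more energy on gaining an electron.

(B)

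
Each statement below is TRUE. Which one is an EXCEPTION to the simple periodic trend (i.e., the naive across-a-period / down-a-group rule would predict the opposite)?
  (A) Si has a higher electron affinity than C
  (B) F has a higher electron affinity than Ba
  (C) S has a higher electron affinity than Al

The general trend: electron affinity increases across a period and decreases down a group.
(A) Si (period 3, group 14) vs C (period 2, group 14): the stated order contradicts the simple trend.
(B) F (period 2, group 17) vs Ba (period 6, group 2): the stated order agrees with the simple trend.
(C) S (period 3, group 16) vs Al (period 3, group 13): the stated order agrees with the simple trend.
The exception is (A): Si's larger, more diffuse 3p orbitals accept an added electron slightly more readily than C's compact 2p.

(A)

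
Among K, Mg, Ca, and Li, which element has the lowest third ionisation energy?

K

Consider each +2 ion: K²⁺ is already 1 electron into the core; Mg²⁺ is the bare [Ne] core; Ca²⁺ is the bare [Ar] core; Li²⁺ is already 1 electron into the core.
All of these are removing an electron from a noble-gas core or deeper; the smaller core (lower principal quantum number) is held far more tightly, and within a period the higher nuclear charge binds the same core more tightly.
The numbers (kJ/mol): K 4420, Mg 7733, Ca 4912, Li 11815.
Hence IE_3: K < Ca < Mg < Li.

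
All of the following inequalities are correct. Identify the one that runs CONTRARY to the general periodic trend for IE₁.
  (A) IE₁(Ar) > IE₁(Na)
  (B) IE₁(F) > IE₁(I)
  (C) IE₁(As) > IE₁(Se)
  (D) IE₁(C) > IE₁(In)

(C)

The general trend: IE₁ increases across a period and decreases down a group.
(A) Ar (period 3, group 18) vs Na (period 3, group 1): the stated order agrees with the simple trend.
(B) F (period 2, group 17) vs I (period 5, group 17): the stated order agrees with the simple trend.
(C) As (period 4, group 15) vs Se (period 4, group 16): the stated order contradicts the simple trend.
(D) C (period 2, group 14) vs In (period 5, group 13): the stated order agrees with the simple trend.
The exception is (C): Se (4p⁴) ionizes more easily than half-filled As (4p³).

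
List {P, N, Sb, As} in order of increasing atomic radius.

N, P, As, Sb

N is in period 2, group 15; P is in period 3, group 15; As is in period 4, group 15; Sb is in period 5, group 15.
Across a period the added protons contract the valence shell; down a group each new principal shell makes the atom larger.
All are in group 15, so atomic radius increases down the group.
So from smallest to largest: N < P < As < Sb.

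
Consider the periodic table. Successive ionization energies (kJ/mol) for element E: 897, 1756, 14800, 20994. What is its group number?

Group 2

Look for the largest jump between consecutive ionization energies: IE3/IE2 ≈ 8.4, far larger than any earlier ratio.
That jump marks the point where a core electron is being removed. So the atom has 2 valence electrons.
A main-group element with 2 valence electrons is in group 2.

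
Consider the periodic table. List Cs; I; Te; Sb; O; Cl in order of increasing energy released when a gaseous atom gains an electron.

O is in period 2, group 16; Cl is in period 3, group 17; Sb is in period 5, group 15; Te is in period 5, group 16; I is in period 5, group 17; Cs is in period 6, group 1.
Atoms with high Z_eff and room in the valence shell (especially the halogens) have the most exothermic electron affinities.
Neither a single period nor a single group — weigh both effects.
Sb > Cs: relative to Cs, both the across-period and down-group shifts push Sb's electron affinity up.
O > Sb: relative to Sb, both the across-period and down-group shifts push O's electron affinity up.
Te > O: this pair runs against the simple trend — see the exception note.
I > Te: both are in period 5; the period trend gives I the larger value.
Cl > I: Cl sits above I in group 17, so the down-group effect alone puts Cl higher.
Note the exception: Te has a higher electron affinity than O, contrary to the simple trend — O's compact 2p subshell gives strong electron–electron repulsion on the added electron.
For reference (kJ/mol): O 141, Cl 349, Sb 103, Te 190, I 295, Cs 46.
So from lowest to highest: Cs < Sb < O < Te < I < Cl.

Cs < Sb < O < Te < I < Cl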